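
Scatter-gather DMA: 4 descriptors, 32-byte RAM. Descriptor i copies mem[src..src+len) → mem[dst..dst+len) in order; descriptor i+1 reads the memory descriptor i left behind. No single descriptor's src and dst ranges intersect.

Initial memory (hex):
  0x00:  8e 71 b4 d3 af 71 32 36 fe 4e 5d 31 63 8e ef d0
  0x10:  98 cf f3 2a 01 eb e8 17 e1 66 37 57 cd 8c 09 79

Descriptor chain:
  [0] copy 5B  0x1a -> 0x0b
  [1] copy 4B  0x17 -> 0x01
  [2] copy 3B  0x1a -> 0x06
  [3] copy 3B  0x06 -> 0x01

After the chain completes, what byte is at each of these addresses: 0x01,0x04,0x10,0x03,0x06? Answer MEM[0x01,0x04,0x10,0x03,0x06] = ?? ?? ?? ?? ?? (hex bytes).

MEM[0x01,0x04,0x10,0x03,0x06] = 37 37 98 cd 37

  after D0: wrote 5B at 0x0b = 3757cd8c09
  after D1: wrote 4B at 0x01 = 17e16637
  after D2: wrote 3B at 0x06 = 3757cd
  after D3: wrote 3B at 0x01 = 3757cd
query mem[0x01]=0x37, mem[0x04]=0x37, mem[0x10]=0x98, mem[0x03]=0xcd, mem[0x06]=0x37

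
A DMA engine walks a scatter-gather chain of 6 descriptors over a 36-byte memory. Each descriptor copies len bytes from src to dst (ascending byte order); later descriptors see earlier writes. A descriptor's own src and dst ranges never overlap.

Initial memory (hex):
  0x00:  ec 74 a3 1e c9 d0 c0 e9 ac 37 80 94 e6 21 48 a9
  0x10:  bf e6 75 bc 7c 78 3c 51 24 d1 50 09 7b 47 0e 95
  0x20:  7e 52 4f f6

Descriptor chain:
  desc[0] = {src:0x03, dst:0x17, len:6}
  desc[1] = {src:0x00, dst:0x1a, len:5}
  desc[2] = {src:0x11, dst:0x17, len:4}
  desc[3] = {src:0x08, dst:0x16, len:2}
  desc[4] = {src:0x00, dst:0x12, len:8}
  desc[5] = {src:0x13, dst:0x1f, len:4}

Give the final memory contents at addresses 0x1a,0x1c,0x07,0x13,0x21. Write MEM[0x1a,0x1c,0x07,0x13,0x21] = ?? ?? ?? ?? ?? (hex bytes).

#0 dst[0x17+6] := {0x1e,0xc9,0xd0,0xc0,0xe9,0xac}
#1 dst[0x1a+5] := {0xec,0x74,0xa3,0x1e,0xc9}
#2 dst[0x17+4] := {0xe6,0x75,0xbc,0x7c}
#3 dst[0x16+2] := {0xac,0x37}
#4 dst[0x12+8] := {0xec,0x74,0xa3,0x1e,0xc9,0xd0,0xc0,0xe9}
#5 dst[0x1f+4] := {0x74,0xa3,0x1e,0xc9}
query mem[0x1a]=0x7c, mem[0x1c]=0xa3, mem[0x07]=0xe9, mem[0x13]=0x74, mem[0x21]=0x1e

MEM[0x1a,0x1c,0x07,0x13,0x21] = 7c a3 e9 74 1e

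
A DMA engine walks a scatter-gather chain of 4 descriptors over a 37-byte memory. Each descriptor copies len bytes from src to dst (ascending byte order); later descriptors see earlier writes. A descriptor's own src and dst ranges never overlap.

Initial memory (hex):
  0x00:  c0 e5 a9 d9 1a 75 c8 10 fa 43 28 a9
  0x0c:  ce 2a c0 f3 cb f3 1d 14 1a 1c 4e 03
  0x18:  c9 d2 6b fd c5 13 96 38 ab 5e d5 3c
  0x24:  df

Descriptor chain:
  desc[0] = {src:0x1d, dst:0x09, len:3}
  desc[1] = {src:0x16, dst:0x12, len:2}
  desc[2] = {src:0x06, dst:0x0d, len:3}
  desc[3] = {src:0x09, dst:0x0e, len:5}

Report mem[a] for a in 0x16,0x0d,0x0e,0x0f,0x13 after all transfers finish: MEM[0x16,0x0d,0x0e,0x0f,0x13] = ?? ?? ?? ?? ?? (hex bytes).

D0: mem[0x09..0x0b] <- [13 96 38]
D1: mem[0x12..0x13] <- [4e 03]
D2: mem[0x0d..0x0f] <- [c8 10 fa]
D3: mem[0x0e..0x12] <- [13 96 38 ce c8]
query mem[0x16]=0x4e, mem[0x0d]=0xc8, mem[0x0e]=0x13, mem[0x0f]=0x96, mem[0x13]=0x03

MEM[0x16,0x0d,0x0e,0x0f,0x13] = 4e c8 13 96 03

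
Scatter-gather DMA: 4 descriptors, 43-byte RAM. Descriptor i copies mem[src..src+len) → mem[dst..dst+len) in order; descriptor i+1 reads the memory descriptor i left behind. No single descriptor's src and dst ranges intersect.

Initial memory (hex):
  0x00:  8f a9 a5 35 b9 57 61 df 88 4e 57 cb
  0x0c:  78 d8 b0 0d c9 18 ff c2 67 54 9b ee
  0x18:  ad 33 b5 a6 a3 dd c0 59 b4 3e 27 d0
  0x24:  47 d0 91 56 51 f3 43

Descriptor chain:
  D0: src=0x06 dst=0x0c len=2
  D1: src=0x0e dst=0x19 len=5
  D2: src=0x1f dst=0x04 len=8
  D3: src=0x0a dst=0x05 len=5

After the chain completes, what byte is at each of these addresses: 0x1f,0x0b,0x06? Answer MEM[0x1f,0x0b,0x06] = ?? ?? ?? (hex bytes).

MEM[0x1f,0x0b,0x06] = 59 91 91

[0] 0x06->0x0c len=2 : 61 df
[1] 0x0e->0x19 len=5 : b0 0d c9 18 ff
[2] 0x1f->0x04 len=8 : 59 b4 3e 27 d0 47 d0 91
[3] 0x0a->0x05 len=5 : d0 91 61 df b0
query mem[0x1f]=0x59, mem[0x0b]=0x91, mem[0x06]=0x91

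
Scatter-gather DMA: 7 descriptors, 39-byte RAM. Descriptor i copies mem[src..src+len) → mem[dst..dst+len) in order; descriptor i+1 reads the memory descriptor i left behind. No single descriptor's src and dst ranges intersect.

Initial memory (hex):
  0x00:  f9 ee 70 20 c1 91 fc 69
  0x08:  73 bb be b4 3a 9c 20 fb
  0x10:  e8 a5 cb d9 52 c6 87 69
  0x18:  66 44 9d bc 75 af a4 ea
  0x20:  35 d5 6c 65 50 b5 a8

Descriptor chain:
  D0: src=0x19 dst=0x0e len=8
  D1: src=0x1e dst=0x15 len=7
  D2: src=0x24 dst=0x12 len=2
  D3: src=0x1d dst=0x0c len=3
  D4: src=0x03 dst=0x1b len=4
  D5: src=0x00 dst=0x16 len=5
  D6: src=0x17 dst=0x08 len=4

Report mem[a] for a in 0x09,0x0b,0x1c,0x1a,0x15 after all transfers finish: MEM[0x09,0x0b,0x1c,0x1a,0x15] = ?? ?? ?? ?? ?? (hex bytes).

MEM[0x09,0x0b,0x1c,0x1a,0x15] = 70 c1 c1 c1 a4

#0 dst[0x0e+8] := {0x44,0x9d,0xbc,0x75,0xaf,0xa4,0xea,0x35}
#1 dst[0x15+7] := {0xa4,0xea,0x35,0xd5,0x6c,0x65,0x50}
#2 dst[0x12+2] := {0x50,0xb5}
#3 dst[0x0c+3] := {0xaf,0xa4,0xea}
#4 dst[0x1b+4] := {0x20,0xc1,0x91,0xfc}
#5 dst[0x16+5] := {0xf9,0xee,0x70,0x20,0xc1}
#6 dst[0x08+4] := {0xee,0x70,0x20,0xc1}
query mem[0x09]=0x70, mem[0x0b]=0xc1, mem[0x1c]=0xc1, mem[0x1a]=0xc1, mem[0x15]=0xa4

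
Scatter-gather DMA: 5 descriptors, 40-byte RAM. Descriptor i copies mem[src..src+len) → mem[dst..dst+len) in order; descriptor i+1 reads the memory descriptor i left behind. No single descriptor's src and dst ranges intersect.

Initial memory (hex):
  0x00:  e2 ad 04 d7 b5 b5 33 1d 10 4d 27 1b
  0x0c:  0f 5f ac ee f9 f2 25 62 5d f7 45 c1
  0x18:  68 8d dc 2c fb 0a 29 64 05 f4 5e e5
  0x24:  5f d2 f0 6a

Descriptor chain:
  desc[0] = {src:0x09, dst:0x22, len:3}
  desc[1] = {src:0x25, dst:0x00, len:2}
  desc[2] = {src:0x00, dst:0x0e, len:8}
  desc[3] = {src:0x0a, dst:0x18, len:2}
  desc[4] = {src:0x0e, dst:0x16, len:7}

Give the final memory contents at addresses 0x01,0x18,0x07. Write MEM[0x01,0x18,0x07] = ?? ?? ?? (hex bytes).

MEM[0x01,0x18,0x07] = f0 04 1d

D0: mem[0x22..0x24] <- [4d 27 1b]
D1: mem[0x00..0x01] <- [d2 f0]
D2: mem[0x0e..0x15] <- [d2 f0 04 d7 b5 b5 33 1d]
D3: mem[0x18..0x19] <- [27 1b]
D4: mem[0x16..0x1c] <- [d2 f0 04 d7 b5 b5 33]
query mem[0x01]=0xf0, mem[0x18]=0x04, mem[0x07]=0x1d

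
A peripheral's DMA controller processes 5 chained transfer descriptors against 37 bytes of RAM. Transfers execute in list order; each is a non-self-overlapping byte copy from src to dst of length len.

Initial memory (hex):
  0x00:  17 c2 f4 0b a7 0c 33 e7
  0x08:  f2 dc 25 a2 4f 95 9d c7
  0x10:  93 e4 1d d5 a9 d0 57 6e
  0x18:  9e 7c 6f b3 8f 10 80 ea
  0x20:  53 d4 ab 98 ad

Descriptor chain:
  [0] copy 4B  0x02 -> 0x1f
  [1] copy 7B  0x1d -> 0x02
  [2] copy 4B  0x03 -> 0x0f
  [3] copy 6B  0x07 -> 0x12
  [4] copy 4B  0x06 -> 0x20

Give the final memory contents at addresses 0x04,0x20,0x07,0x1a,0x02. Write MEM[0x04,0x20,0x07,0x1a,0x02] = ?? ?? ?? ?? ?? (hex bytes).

D0: mem[0x1f..0x22] <- [f4 0b a7 0c]
D1: mem[0x02..0x08] <- [10 80 f4 0b a7 0c 98]
D2: mem[0x0f..0x12] <- [80 f4 0b a7]
D3: mem[0x12..0x17] <- [0c 98 dc 25 a2 4f]
D4: mem[0x20..0x23] <- [a7 0c 98 dc]
query mem[0x04]=0xf4, mem[0x20]=0xa7, mem[0x07]=0x0c, mem[0x1a]=0x6f, mem[0x02]=0x10

MEM[0x04,0x20,0x07,0x1a,0x02] = f4 a7 0c 6f 10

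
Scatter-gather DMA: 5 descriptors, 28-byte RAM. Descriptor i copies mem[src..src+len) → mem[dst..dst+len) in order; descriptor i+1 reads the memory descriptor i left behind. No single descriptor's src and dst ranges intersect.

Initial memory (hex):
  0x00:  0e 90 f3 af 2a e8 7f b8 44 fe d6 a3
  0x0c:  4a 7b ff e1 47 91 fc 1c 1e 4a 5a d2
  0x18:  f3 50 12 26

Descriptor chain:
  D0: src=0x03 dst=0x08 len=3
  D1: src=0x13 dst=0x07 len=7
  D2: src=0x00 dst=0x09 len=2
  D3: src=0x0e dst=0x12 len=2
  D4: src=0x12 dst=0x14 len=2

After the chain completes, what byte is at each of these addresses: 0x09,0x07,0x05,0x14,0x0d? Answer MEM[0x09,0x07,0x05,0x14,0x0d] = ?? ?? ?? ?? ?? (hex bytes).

MEM[0x09,0x07,0x05,0x14,0x0d] = 0e 1c e8 ff 50

  after D0: wrote 3B at 0x08 = af2ae8
  after D1: wrote 7B at 0x07 = 1c1e4a5ad2f350
  after D2: wrote 2B at 0x09 = 0e90
  after D3: wrote 2B at 0x12 = ffe1
  after D4: wrote 2B at 0x14 = ffe1
query mem[0x09]=0x0e, mem[0x07]=0x1c, mem[0x05]=0xe8, mem[0x14]=0xff, mem[0x0d]=0x50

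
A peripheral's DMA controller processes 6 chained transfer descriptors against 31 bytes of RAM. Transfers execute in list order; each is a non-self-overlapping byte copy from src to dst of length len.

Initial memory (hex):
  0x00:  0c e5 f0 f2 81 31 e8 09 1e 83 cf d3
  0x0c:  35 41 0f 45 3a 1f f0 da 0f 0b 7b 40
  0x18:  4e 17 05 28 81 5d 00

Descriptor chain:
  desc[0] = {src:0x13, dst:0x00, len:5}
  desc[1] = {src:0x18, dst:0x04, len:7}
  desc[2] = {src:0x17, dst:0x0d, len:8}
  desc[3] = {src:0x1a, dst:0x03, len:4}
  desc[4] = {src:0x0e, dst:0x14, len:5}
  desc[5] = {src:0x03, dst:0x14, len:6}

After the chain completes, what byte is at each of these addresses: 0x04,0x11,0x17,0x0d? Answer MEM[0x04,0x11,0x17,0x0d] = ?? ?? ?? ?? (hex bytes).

  after D0: wrote 5B at 0x00 = da0f0b7b40
  after D1: wrote 7B at 0x04 = 4e170528815d00
  after D2: wrote 8B at 0x0d = 404e170528815d00
  after D3: wrote 4B at 0x03 = 0528815d
  after D4: wrote 5B at 0x14 = 4e17052881
  after D5: wrote 6B at 0x14 = 0528815d2881
query mem[0x04]=0x28, mem[0x11]=0x28, mem[0x17]=0x5d, mem[0x0d]=0x40

MEM[0x04,0x11,0x17,0x0d] = 28 28 5d 40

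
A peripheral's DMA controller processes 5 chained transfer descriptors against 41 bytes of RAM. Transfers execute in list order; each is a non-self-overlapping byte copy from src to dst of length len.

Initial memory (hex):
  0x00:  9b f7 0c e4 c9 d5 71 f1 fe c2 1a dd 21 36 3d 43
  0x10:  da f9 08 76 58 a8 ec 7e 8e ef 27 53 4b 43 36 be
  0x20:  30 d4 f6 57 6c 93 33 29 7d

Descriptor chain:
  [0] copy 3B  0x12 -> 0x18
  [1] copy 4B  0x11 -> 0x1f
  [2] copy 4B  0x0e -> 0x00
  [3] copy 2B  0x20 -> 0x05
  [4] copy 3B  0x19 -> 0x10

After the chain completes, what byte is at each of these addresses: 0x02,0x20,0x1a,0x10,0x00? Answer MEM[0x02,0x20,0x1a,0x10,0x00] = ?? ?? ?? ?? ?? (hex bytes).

  after D0: wrote 3B at 0x18 = 087658
  after D1: wrote 4B at 0x1f = f9087658
  after D2: wrote 4B at 0x00 = 3d43daf9
  after D3: wrote 2B at 0x05 = 0876
  after D4: wrote 3B at 0x10 = 765853
query mem[0x02]=0xda, mem[0x20]=0x08, mem[0x1a]=0x58, mem[0x10]=0x76, mem[0x00]=0x3d

MEM[0x02,0x20,0x1a,0x10,0x00] = da 08 58 76 3d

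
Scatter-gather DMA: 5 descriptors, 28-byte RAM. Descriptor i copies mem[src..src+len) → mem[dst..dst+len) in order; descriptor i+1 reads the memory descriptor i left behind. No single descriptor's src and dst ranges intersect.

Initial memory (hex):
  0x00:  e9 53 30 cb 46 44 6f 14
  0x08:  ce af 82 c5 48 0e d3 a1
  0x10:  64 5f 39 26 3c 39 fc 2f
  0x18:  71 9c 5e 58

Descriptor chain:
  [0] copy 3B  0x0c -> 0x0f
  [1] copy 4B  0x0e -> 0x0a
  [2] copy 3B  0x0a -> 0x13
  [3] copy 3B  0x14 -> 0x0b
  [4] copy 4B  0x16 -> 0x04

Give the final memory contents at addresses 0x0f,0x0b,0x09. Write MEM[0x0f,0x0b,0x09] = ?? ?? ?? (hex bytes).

[0] 0x0c->0x0f len=3 : 48 0e d3
[1] 0x0e->0x0a len=4 : d3 48 0e d3
[2] 0x0a->0x13 len=3 : d3 48 0e
[3] 0x14->0x0b len=3 : 48 0e fc
[4] 0x16->0x04 len=4 : fc 2f 71 9c
query mem[0x0f]=0x48, mem[0x0b]=0x48, mem[0x09]=0xaf

MEM[0x0f,0x0b,0x09] = 48 48 af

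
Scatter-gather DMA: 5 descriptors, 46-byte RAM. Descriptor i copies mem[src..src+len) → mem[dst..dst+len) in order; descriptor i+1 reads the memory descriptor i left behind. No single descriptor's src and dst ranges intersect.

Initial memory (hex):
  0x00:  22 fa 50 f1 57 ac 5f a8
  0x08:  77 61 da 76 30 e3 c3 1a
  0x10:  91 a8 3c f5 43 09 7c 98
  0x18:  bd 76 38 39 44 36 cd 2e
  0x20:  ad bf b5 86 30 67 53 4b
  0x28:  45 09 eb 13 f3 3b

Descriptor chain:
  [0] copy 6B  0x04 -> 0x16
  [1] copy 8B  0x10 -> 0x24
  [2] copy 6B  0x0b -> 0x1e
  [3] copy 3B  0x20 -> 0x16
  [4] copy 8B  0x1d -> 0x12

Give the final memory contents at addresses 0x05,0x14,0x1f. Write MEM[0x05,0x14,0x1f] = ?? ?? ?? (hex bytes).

#0 dst[0x16+6] := {0x57,0xac,0x5f,0xa8,0x77,0x61}
#1 dst[0x24+8] := {0x91,0xa8,0x3c,0xf5,0x43,0x09,0x57,0xac}
#2 dst[0x1e+6] := {0x76,0x30,0xe3,0xc3,0x1a,0x91}
#3 dst[0x16+3] := {0xe3,0xc3,0x1a}
#4 dst[0x12+8] := {0x36,0x76,0x30,0xe3,0xc3,0x1a,0x91,0x91}
query mem[0x05]=0xac, mem[0x14]=0x30, mem[0x1f]=0x30

MEM[0x05,0x14,0x1f] = ac 30 30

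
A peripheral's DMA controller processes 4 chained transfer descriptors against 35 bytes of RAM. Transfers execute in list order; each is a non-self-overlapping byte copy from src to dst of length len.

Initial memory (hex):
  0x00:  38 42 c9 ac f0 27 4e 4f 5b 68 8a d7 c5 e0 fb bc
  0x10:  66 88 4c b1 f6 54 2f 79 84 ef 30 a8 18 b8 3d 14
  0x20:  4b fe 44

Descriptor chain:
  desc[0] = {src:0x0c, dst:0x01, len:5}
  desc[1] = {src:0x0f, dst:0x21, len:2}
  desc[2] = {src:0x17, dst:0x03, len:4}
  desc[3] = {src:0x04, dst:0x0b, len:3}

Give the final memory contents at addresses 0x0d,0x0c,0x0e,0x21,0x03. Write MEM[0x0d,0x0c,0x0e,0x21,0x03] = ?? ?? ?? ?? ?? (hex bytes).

MEM[0x0d,0x0c,0x0e,0x21,0x03] = 30 ef fb bc 79

[0] 0x0c->0x01 len=5 : c5 e0 fb bc 66
[1] 0x0f->0x21 len=2 : bc 66
[2] 0x17->0x03 len=4 : 79 84 ef 30
[3] 0x04->0x0b len=3 : 84 ef 30
query mem[0x0d]=0x30, mem[0x0c]=0xef, mem[0x0e]=0xfb, mem[0x21]=0xbc, mem[0x03]=0x79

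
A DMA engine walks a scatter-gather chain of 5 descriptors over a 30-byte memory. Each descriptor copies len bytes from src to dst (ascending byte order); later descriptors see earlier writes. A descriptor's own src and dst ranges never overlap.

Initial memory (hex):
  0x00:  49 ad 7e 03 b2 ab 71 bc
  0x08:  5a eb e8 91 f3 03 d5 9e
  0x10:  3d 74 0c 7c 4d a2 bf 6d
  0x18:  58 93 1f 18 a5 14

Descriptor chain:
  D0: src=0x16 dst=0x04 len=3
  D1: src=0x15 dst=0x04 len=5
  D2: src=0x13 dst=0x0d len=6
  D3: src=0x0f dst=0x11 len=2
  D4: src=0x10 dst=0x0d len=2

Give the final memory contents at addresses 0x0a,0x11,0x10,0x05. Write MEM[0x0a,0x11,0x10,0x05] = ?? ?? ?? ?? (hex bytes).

#0 dst[0x04+3] := {0xbf,0x6d,0x58}
#1 dst[0x04+5] := {0xa2,0xbf,0x6d,0x58,0x93}
#2 dst[0x0d+6] := {0x7c,0x4d,0xa2,0xbf,0x6d,0x58}
#3 dst[0x11+2] := {0xa2,0xbf}
#4 dst[0x0d+2] := {0xbf,0xa2}
query mem[0x0a]=0xe8, mem[0x11]=0xa2, mem[0x10]=0xbf, mem[0x05]=0xbf

MEM[0x0a,0x11,0x10,0x05] = e8 a2 bf bf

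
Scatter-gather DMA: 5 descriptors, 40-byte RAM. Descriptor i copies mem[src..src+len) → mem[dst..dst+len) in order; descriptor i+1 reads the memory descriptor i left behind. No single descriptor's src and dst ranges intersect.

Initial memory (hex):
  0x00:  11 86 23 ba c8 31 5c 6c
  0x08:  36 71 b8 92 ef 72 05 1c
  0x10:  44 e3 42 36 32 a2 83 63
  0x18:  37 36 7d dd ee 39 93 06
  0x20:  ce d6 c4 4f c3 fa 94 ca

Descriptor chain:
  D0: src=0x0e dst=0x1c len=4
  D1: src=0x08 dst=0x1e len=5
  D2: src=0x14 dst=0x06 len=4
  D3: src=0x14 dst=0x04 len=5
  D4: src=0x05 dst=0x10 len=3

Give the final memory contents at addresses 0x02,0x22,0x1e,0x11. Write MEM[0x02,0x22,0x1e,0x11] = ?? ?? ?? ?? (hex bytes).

[0] 0x0e->0x1c len=4 : 05 1c 44 e3
[1] 0x08->0x1e len=5 : 36 71 b8 92 ef
[2] 0x14->0x06 len=4 : 32 a2 83 63
[3] 0x14->0x04 len=5 : 32 a2 83 63 37
[4] 0x05->0x10 len=3 : a2 83 63
query mem[0x02]=0x23, mem[0x22]=0xef, mem[0x1e]=0x36, mem[0x11]=0x83

MEM[0x02,0x22,0x1e,0x11] = 23 ef 36 83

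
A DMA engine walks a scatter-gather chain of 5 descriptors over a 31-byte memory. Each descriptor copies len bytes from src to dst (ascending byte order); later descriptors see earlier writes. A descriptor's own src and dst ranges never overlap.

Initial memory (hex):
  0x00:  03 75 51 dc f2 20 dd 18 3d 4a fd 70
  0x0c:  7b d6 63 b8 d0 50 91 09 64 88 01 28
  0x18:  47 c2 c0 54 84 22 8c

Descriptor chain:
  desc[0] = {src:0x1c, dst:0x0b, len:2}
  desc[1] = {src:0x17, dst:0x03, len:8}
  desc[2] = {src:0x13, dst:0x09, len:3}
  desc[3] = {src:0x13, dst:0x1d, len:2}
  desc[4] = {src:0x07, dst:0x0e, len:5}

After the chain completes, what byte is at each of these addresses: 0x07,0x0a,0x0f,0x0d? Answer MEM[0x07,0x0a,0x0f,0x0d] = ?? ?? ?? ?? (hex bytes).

[0] 0x1c->0x0b len=2 : 84 22
[1] 0x17->0x03 len=8 : 28 47 c2 c0 54 84 22 8c
[2] 0x13->0x09 len=3 : 09 64 88
[3] 0x13->0x1d len=2 : 09 64
[4] 0x07->0x0e len=5 : 54 84 09 64 88
query mem[0x07]=0x54, mem[0x0a]=0x64, mem[0x0f]=0x84, mem[0x0d]=0xd6

MEM[0x07,0x0a,0x0f,0x0d] = 54 64 84 d6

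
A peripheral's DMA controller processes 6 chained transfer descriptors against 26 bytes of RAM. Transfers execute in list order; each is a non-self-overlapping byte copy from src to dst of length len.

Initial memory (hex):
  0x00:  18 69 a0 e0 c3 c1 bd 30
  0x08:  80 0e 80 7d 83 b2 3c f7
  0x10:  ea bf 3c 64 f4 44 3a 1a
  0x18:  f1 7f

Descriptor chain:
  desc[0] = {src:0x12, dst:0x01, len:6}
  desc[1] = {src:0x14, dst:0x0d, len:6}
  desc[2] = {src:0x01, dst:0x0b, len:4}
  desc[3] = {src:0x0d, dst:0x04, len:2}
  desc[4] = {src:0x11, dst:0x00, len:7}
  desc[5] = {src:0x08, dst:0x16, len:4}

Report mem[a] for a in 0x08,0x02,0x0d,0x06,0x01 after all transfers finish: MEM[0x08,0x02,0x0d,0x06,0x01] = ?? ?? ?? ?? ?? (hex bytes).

MEM[0x08,0x02,0x0d,0x06,0x01] = 80 64 f4 1a 7f

[0] 0x12->0x01 len=6 : 3c 64 f4 44 3a 1a
[1] 0x14->0x0d len=6 : f4 44 3a 1a f1 7f
[2] 0x01->0x0b len=4 : 3c 64 f4 44
[3] 0x0d->0x04 len=2 : f4 44
[4] 0x11->0x00 len=7 : f1 7f 64 f4 44 3a 1a
[5] 0x08->0x16 len=4 : 80 0e 80 3c
query mem[0x08]=0x80, mem[0x02]=0x64, mem[0x0d]=0xf4, mem[0x06]=0x1a, mem[0x01]=0x7f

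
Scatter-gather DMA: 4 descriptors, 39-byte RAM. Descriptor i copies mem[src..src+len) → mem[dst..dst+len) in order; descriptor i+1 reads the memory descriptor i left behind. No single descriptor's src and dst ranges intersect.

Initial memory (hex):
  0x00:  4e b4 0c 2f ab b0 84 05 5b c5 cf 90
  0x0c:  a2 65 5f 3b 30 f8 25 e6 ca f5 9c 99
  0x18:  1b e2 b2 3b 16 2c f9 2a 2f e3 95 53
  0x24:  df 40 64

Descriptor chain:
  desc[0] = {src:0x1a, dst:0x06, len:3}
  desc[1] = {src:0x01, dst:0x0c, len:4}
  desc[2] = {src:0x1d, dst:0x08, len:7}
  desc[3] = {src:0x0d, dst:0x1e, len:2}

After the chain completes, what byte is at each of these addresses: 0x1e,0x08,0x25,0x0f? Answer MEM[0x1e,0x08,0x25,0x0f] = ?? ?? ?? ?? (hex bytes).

MEM[0x1e,0x08,0x25,0x0f] = 95 2c 40 ab

  after D0: wrote 3B at 0x06 = b23b16
  after D1: wrote 4B at 0x0c = b40c2fab
  after D2: wrote 7B at 0x08 = 2cf92a2fe39553
  after D3: wrote 2B at 0x1e = 9553
query mem[0x1e]=0x95, mem[0x08]=0x2c, mem[0x25]=0x40, mem[0x0f]=0xab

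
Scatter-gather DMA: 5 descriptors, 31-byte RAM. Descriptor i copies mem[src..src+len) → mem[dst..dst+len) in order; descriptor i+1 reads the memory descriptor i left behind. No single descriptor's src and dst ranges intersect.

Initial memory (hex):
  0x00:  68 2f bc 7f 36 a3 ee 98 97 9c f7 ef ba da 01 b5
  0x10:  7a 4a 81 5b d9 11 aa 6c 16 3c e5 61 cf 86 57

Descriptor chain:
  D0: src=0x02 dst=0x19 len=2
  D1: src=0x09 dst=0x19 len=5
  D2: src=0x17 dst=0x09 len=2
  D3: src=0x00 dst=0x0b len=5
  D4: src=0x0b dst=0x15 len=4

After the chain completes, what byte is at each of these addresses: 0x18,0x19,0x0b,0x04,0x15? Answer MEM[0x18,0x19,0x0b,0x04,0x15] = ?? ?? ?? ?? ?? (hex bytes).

MEM[0x18,0x19,0x0b,0x04,0x15] = 7f 9c 68 36 68

  after D0: wrote 2B at 0x19 = bc7f
  after D1: wrote 5B at 0x19 = 9cf7efbada
  after D2: wrote 2B at 0x09 = 6c16
  after D3: wrote 5B at 0x0b = 682fbc7f36
  after D4: wrote 4B at 0x15 = 682fbc7f
query mem[0x18]=0x7f, mem[0x19]=0x9c, mem[0x0b]=0x68, mem[0x04]=0x36, mem[0x15]=0x68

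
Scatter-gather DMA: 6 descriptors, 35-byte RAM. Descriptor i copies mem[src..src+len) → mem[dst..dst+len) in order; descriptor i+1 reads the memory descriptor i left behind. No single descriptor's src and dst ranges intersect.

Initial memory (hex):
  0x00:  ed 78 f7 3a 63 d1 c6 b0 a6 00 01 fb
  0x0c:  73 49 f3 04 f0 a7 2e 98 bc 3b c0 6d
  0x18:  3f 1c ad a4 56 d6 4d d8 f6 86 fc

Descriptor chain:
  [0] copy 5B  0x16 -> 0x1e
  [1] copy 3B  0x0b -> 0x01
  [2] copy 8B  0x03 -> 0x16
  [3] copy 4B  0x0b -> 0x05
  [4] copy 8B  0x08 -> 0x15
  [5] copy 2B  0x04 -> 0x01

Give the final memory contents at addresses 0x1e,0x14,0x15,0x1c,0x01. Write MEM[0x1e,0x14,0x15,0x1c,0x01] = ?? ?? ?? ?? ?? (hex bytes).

MEM[0x1e,0x14,0x15,0x1c,0x01] = c0 bc f3 04 63

  after D0: wrote 5B at 0x1e = c06d3f1cad
  after D1: wrote 3B at 0x01 = fb7349
  after D2: wrote 8B at 0x16 = 4963d1c6b0a60001
  after D3: wrote 4B at 0x05 = fb7349f3
  after D4: wrote 8B at 0x15 = f30001fb7349f304
  after D5: wrote 2B at 0x01 = 63fb
query mem[0x1e]=0xc0, mem[0x14]=0xbc, mem[0x15]=0xf3, mem[0x1c]=0x04, mem[0x01]=0x63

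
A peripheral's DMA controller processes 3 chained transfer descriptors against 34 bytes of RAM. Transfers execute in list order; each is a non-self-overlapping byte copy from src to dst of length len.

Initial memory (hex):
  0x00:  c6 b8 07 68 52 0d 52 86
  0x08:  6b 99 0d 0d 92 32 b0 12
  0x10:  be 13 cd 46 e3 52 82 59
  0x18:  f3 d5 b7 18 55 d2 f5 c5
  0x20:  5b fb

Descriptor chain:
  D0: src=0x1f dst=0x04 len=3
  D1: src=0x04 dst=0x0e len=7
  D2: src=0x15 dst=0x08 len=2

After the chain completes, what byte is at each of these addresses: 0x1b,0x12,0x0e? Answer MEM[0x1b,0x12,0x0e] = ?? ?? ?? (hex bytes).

  after D0: wrote 3B at 0x04 = c55bfb
  after D1: wrote 7B at 0x0e = c55bfb866b990d
  after D2: wrote 2B at 0x08 = 5282
query mem[0x1b]=0x18, mem[0x12]=0x6b, mem[0x0e]=0xc5

MEM[0x1b,0x12,0x0e] = 18 6b c5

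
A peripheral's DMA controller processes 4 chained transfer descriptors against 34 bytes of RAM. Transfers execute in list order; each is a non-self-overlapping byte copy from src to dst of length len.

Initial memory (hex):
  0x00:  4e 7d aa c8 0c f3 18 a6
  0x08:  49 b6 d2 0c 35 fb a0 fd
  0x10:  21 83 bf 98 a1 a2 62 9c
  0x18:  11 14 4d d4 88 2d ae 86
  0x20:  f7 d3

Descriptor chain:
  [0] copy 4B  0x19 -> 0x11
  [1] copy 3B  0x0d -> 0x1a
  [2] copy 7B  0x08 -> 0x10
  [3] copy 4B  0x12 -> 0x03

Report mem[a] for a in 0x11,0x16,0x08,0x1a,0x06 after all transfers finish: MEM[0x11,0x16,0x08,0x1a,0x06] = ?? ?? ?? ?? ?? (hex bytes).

D0: mem[0x11..0x14] <- [14 4d d4 88]
D1: mem[0x1a..0x1c] <- [fb a0 fd]
D2: mem[0x10..0x16] <- [49 b6 d2 0c 35 fb a0]
D3: mem[0x03..0x06] <- [d2 0c 35 fb]
query mem[0x11]=0xb6, mem[0x16]=0xa0, mem[0x08]=0x49, mem[0x1a]=0xfb, mem[0x06]=0xfb

MEM[0x11,0x16,0x08,0x1a,0x06] = b6 a0 49 fb fb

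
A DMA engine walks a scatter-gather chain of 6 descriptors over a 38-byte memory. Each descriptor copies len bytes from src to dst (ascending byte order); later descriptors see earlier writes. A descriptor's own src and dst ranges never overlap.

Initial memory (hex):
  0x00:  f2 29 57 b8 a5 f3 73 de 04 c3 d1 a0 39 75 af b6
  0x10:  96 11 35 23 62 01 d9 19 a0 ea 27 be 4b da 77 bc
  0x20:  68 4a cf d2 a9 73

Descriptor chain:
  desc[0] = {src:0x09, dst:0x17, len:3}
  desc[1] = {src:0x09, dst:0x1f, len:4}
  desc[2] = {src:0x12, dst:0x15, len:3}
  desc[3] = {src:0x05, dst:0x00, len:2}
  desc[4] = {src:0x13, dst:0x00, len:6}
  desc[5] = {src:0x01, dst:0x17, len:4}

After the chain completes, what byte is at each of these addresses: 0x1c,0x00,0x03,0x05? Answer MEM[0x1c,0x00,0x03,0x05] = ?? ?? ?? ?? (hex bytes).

MEM[0x1c,0x00,0x03,0x05] = 4b 23 23 d1

  after D0: wrote 3B at 0x17 = c3d1a0
  after D1: wrote 4B at 0x1f = c3d1a039
  after D2: wrote 3B at 0x15 = 352362
  after D3: wrote 2B at 0x00 = f373
  after D4: wrote 6B at 0x00 = 2362352362d1
  after D5: wrote 4B at 0x17 = 62352362
query mem[0x1c]=0x4b, mem[0x00]=0x23, mem[0x03]=0x23, mem[0x05]=0xd1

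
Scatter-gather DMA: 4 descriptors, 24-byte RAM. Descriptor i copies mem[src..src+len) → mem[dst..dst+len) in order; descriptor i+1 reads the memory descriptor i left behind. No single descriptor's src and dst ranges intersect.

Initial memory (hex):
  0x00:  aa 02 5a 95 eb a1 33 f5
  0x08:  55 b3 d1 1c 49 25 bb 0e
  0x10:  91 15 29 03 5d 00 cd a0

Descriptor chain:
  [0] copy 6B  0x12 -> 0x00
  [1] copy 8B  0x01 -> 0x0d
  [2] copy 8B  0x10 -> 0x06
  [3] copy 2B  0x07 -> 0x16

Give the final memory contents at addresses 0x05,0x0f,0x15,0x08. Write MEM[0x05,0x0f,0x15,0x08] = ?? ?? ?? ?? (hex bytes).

MEM[0x05,0x0f,0x15,0x08] = a0 00 00 33

  after D0: wrote 6B at 0x00 = 29035d00cda0
  after D1: wrote 8B at 0x0d = 035d00cda033f555
  after D2: wrote 8B at 0x06 = cda033f55500cda0
  after D3: wrote 2B at 0x16 = a033
query mem[0x05]=0xa0, mem[0x0f]=0x00, mem[0x15]=0x00, mem[0x08]=0x33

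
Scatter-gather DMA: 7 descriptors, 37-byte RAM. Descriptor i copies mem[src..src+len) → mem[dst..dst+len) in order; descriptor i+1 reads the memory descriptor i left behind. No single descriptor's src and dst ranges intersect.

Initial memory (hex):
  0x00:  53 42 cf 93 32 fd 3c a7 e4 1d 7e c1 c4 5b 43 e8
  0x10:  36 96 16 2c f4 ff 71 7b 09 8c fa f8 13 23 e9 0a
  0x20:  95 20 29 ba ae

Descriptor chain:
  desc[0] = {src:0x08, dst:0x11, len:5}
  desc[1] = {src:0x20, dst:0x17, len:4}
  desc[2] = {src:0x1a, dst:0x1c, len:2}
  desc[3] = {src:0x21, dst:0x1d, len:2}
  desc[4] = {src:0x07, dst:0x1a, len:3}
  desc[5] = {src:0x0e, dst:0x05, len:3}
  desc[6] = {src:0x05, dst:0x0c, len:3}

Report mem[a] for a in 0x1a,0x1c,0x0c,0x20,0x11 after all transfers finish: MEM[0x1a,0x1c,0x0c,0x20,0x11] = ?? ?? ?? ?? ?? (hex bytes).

D0: mem[0x11..0x15] <- [e4 1d 7e c1 c4]
D1: mem[0x17..0x1a] <- [95 20 29 ba]
D2: mem[0x1c..0x1d] <- [ba f8]
D3: mem[0x1d..0x1e] <- [20 29]
D4: mem[0x1a..0x1c] <- [a7 e4 1d]
D5: mem[0x05..0x07] <- [43 e8 36]
D6: mem[0x0c..0x0e] <- [43 e8 36]
query mem[0x1a]=0xa7, mem[0x1c]=0x1d, mem[0x0c]=0x43, mem[0x20]=0x95, mem[0x11]=0xe4

MEM[0x1a,0x1c,0x0c,0x20,0x11] = a7 1d 43 95 e4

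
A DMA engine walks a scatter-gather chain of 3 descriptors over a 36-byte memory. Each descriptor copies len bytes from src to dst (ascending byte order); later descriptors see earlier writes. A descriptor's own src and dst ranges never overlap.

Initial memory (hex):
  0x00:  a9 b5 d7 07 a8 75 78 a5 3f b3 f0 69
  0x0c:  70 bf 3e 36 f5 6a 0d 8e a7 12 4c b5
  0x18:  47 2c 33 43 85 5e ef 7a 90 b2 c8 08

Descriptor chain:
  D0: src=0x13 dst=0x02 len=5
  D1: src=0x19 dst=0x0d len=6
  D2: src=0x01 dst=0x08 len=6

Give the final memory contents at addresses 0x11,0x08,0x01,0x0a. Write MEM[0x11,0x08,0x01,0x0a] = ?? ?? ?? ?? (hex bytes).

D0: mem[0x02..0x06] <- [8e a7 12 4c b5]
D1: mem[0x0d..0x12] <- [2c 33 43 85 5e ef]
D2: mem[0x08..0x0d] <- [b5 8e a7 12 4c b5]
query mem[0x11]=0x5e, mem[0x08]=0xb5, mem[0x01]=0xb5, mem[0x0a]=0xa7

MEM[0x11,0x08,0x01,0x0a] = 5e b5 b5 a7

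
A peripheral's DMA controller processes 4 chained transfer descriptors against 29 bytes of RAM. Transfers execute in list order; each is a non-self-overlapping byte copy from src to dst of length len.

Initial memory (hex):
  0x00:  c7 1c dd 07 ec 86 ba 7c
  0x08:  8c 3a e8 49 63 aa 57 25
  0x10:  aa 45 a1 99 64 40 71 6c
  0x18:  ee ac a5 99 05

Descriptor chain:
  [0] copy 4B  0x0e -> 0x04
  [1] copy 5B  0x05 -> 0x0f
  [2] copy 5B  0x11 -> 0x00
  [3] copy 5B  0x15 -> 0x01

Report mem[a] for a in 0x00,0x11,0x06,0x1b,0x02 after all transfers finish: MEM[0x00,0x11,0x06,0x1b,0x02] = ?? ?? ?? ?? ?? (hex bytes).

D0: mem[0x04..0x07] <- [57 25 aa 45]
D1: mem[0x0f..0x13] <- [25 aa 45 8c 3a]
D2: mem[0x00..0x04] <- [45 8c 3a 64 40]
D3: mem[0x01..0x05] <- [40 71 6c ee ac]
query mem[0x00]=0x45, mem[0x11]=0x45, mem[0x06]=0xaa, mem[0x1b]=0x99, mem[0x02]=0x71

MEM[0x00,0x11,0x06,0x1b,0x02] = 45 45 aa 99 71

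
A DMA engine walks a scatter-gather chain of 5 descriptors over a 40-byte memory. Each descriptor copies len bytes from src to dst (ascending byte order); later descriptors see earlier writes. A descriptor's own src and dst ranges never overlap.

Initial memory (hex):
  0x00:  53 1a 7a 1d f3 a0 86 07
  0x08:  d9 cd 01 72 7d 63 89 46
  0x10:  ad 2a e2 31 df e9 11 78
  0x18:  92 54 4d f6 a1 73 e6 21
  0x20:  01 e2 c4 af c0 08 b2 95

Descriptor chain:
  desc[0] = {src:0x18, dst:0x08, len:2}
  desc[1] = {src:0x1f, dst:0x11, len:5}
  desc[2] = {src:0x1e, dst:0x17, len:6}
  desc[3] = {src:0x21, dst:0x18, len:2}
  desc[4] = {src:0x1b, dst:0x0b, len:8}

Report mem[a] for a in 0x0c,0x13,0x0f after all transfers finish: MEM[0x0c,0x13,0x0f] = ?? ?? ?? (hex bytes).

MEM[0x0c,0x13,0x0f] = af e2 21

[0] 0x18->0x08 len=2 : 92 54
[1] 0x1f->0x11 len=5 : 21 01 e2 c4 af
[2] 0x1e->0x17 len=6 : e6 21 01 e2 c4 af
[3] 0x21->0x18 len=2 : e2 c4
[4] 0x1b->0x0b len=8 : c4 af 73 e6 21 01 e2 c4
query mem[0x0c]=0xaf, mem[0x13]=0xe2, mem[0x0f]=0x21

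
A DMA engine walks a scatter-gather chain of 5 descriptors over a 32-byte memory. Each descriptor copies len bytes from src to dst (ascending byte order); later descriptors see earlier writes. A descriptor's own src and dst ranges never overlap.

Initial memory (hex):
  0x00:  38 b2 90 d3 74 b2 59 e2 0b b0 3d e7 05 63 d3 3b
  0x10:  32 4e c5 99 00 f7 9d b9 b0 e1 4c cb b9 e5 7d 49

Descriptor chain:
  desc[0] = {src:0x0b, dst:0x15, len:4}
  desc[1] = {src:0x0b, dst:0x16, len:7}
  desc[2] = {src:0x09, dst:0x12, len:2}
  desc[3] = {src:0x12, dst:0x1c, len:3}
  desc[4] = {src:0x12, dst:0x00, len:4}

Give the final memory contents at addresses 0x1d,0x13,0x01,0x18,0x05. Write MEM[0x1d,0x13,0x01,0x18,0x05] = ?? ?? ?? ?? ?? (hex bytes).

#0 dst[0x15+4] := {0xe7,0x05,0x63,0xd3}
#1 dst[0x16+7] := {0xe7,0x05,0x63,0xd3,0x3b,0x32,0x4e}
#2 dst[0x12+2] := {0xb0,0x3d}
#3 dst[0x1c+3] := {0xb0,0x3d,0x00}
#4 dst[0x00+4] := {0xb0,0x3d,0x00,0xe7}
query mem[0x1d]=0x3d, mem[0x13]=0x3d, mem[0x01]=0x3d, mem[0x18]=0x63, mem[0x05]=0xb2

MEM[0x1d,0x13,0x01,0x18,0x05] = 3d 3d 3d 63 b2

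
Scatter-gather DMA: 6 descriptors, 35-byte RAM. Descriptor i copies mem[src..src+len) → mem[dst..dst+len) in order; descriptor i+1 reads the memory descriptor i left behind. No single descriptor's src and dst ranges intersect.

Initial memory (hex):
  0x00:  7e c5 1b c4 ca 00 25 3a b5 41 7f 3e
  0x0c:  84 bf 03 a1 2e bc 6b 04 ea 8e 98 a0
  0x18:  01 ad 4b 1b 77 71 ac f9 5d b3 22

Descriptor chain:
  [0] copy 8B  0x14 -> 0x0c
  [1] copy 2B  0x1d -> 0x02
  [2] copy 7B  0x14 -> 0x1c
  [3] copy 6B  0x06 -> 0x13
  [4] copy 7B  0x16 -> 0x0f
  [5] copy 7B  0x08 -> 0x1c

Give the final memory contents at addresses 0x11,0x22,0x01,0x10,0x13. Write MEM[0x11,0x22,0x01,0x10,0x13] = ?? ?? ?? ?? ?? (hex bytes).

#0 dst[0x0c+8] := {0xea,0x8e,0x98,0xa0,0x01,0xad,0x4b,0x1b}
#1 dst[0x02+2] := {0x71,0xac}
#2 dst[0x1c+7] := {0xea,0x8e,0x98,0xa0,0x01,0xad,0x4b}
#3 dst[0x13+6] := {0x25,0x3a,0xb5,0x41,0x7f,0x3e}
#4 dst[0x0f+7] := {0x41,0x7f,0x3e,0xad,0x4b,0x1b,0xea}
#5 dst[0x1c+7] := {0xb5,0x41,0x7f,0x3e,0xea,0x8e,0x98}
query mem[0x11]=0x3e, mem[0x22]=0x98, mem[0x01]=0xc5, mem[0x10]=0x7f, mem[0x13]=0x4b

MEM[0x11,0x22,0x01,0x10,0x13] = 3e 98 c5 7f 4b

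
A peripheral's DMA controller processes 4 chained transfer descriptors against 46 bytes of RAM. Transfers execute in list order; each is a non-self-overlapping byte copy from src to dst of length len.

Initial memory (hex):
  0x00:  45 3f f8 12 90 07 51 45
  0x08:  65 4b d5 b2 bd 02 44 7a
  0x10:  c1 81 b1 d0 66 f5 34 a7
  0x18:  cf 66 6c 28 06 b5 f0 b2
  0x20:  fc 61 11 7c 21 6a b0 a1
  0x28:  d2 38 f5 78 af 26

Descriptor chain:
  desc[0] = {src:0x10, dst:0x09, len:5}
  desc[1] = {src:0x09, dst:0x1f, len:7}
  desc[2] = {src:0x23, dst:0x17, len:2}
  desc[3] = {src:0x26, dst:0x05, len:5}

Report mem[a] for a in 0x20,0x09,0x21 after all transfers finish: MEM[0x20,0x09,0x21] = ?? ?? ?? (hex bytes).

[0] 0x10->0x09 len=5 : c1 81 b1 d0 66
[1] 0x09->0x1f len=7 : c1 81 b1 d0 66 44 7a
[2] 0x23->0x17 len=2 : 66 44
[3] 0x26->0x05 len=5 : b0 a1 d2 38 f5
query mem[0x20]=0x81, mem[0x09]=0xf5, mem[0x21]=0xb1

MEM[0x20,0x09,0x21] = 81 f5 b1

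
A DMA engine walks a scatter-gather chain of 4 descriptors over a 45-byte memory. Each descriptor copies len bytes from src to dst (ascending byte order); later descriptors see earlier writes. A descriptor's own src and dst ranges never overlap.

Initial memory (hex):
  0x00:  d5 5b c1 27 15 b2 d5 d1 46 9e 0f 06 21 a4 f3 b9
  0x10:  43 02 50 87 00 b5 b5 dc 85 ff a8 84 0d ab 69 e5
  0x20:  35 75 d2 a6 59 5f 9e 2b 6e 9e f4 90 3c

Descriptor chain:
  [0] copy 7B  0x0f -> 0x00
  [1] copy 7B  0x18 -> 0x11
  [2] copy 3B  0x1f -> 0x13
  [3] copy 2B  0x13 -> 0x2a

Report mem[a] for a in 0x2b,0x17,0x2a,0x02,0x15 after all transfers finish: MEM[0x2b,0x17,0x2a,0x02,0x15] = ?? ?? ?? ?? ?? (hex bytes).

D0: mem[0x00..0x06] <- [b9 43 02 50 87 00 b5]
D1: mem[0x11..0x17] <- [85 ff a8 84 0d ab 69]
D2: mem[0x13..0x15] <- [e5 35 75]
D3: mem[0x2a..0x2b] <- [e5 35]
query mem[0x2b]=0x35, mem[0x17]=0x69, mem[0x2a]=0xe5, mem[0x02]=0x02, mem[0x15]=0x75

MEM[0x2b,0x17,0x2a,0x02,0x15] = 35 69 e5 02 75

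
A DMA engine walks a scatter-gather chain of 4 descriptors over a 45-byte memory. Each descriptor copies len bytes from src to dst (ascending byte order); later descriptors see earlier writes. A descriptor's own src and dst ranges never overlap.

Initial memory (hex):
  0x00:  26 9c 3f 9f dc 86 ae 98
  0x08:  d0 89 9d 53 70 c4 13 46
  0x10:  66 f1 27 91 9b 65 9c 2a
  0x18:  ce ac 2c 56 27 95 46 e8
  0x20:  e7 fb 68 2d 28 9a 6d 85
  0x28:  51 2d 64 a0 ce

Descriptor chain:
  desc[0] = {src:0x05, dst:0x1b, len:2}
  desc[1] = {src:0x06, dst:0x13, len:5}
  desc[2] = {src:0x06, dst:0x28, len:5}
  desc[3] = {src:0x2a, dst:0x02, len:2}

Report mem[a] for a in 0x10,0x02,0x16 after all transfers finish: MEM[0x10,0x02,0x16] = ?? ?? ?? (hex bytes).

MEM[0x10,0x02,0x16] = 66 d0 89

#0 dst[0x1b+2] := {0x86,0xae}
#1 dst[0x13+5] := {0xae,0x98,0xd0,0x89,0x9d}
#2 dst[0x28+5] := {0xae,0x98,0xd0,0x89,0x9d}
#3 dst[0x02+2] := {0xd0,0x89}
query mem[0x10]=0x66, mem[0x02]=0xd0, mem[0x16]=0x89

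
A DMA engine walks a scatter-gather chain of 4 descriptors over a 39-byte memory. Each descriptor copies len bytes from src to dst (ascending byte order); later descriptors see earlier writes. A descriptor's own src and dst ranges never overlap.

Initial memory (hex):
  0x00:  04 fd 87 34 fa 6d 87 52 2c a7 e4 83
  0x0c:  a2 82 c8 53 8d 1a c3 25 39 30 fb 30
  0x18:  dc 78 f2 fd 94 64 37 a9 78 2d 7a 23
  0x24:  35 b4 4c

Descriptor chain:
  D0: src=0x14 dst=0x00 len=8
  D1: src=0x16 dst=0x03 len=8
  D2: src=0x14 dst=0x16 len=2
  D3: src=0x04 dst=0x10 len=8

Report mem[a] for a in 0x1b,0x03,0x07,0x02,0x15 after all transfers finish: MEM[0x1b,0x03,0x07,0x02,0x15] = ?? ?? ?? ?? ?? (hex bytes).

D0: mem[0x00..0x07] <- [39 30 fb 30 dc 78 f2 fd]
D1: mem[0x03..0x0a] <- [fb 30 dc 78 f2 fd 94 64]
D2: mem[0x16..0x17] <- [39 30]
D3: mem[0x10..0x17] <- [30 dc 78 f2 fd 94 64 83]
query mem[0x1b]=0xfd, mem[0x03]=0xfb, mem[0x07]=0xf2, mem[0x02]=0xfb, mem[0x15]=0x94

MEM[0x1b,0x03,0x07,0x02,0x15] = fd fb f2 fb 94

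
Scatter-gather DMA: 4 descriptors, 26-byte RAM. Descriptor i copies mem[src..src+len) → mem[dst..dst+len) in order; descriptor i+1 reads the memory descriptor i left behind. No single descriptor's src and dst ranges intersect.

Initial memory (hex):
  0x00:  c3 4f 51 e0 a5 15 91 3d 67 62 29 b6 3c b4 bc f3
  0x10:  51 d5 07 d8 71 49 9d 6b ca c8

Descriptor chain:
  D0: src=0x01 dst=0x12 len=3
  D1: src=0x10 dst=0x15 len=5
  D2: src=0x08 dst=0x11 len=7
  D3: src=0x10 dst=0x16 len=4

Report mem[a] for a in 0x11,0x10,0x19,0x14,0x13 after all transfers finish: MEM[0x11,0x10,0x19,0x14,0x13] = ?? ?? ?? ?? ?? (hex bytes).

MEM[0x11,0x10,0x19,0x14,0x13] = 67 51 29 b6 29

  after D0: wrote 3B at 0x12 = 4f51e0
  after D1: wrote 5B at 0x15 = 51d54f51e0
  after D2: wrote 7B at 0x11 = 676229b63cb4bc
  after D3: wrote 4B at 0x16 = 51676229
query mem[0x11]=0x67, mem[0x10]=0x51, mem[0x19]=0x29, mem[0x14]=0xb6, mem[0x13]=0x29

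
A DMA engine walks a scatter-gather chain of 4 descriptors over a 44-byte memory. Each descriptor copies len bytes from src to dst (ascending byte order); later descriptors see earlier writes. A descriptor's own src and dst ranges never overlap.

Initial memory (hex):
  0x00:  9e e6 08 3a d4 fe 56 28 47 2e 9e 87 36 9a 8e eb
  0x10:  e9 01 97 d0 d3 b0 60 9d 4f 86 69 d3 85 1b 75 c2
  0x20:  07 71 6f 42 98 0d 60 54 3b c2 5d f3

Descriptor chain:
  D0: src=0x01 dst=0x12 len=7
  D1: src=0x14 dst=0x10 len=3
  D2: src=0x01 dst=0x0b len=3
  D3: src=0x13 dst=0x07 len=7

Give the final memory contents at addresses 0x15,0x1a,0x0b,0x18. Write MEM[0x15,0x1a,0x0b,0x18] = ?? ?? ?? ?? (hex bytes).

[0] 0x01->0x12 len=7 : e6 08 3a d4 fe 56 28
[1] 0x14->0x10 len=3 : 3a d4 fe
[2] 0x01->0x0b len=3 : e6 08 3a
[3] 0x13->0x07 len=7 : 08 3a d4 fe 56 28 86
query mem[0x15]=0xd4, mem[0x1a]=0x69, mem[0x0b]=0x56, mem[0x18]=0x28

MEM[0x15,0x1a,0x0b,0x18] = d4 69 56 28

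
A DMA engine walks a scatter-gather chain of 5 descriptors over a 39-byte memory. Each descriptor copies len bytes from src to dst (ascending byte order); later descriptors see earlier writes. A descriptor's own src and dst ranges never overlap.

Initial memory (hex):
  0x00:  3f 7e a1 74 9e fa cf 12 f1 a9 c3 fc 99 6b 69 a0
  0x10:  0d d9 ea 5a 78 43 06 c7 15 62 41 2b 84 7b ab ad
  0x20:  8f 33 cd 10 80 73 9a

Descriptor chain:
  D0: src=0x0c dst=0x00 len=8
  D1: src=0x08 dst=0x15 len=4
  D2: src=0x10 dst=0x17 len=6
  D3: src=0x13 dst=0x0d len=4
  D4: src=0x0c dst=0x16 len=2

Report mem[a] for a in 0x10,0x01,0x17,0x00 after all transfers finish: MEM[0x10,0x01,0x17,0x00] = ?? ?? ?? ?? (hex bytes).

MEM[0x10,0x01,0x17,0x00] = a9 6b 5a 99

[0] 0x0c->0x00 len=8 : 99 6b 69 a0 0d d9 ea 5a
[1] 0x08->0x15 len=4 : f1 a9 c3 fc
[2] 0x10->0x17 len=6 : 0d d9 ea 5a 78 f1
[3] 0x13->0x0d len=4 : 5a 78 f1 a9
[4] 0x0c->0x16 len=2 : 99 5a
query mem[0x10]=0xa9, mem[0x01]=0x6b, mem[0x17]=0x5a, mem[0x00]=0x99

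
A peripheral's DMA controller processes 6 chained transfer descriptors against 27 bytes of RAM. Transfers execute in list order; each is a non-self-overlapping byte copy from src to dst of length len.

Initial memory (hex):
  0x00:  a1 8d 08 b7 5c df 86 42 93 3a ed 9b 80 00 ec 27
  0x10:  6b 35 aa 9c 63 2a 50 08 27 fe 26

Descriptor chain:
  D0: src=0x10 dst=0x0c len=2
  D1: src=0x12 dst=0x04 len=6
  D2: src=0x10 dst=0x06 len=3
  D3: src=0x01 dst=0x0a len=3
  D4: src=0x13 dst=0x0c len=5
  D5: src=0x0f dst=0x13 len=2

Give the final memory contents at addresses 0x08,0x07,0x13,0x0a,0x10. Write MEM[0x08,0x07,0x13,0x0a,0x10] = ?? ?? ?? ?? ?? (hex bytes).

#0 dst[0x0c+2] := {0x6b,0x35}
#1 dst[0x04+6] := {0xaa,0x9c,0x63,0x2a,0x50,0x08}
#2 dst[0x06+3] := {0x6b,0x35,0xaa}
#3 dst[0x0a+3] := {0x8d,0x08,0xb7}
#4 dst[0x0c+5] := {0x9c,0x63,0x2a,0x50,0x08}
#5 dst[0x13+2] := {0x50,0x08}
query mem[0x08]=0xaa, mem[0x07]=0x35, mem[0x13]=0x50, mem[0x0a]=0x8d, mem[0x10]=0x08

MEM[0x08,0x07,0x13,0x0a,0x10] = aa 35 50 8d 08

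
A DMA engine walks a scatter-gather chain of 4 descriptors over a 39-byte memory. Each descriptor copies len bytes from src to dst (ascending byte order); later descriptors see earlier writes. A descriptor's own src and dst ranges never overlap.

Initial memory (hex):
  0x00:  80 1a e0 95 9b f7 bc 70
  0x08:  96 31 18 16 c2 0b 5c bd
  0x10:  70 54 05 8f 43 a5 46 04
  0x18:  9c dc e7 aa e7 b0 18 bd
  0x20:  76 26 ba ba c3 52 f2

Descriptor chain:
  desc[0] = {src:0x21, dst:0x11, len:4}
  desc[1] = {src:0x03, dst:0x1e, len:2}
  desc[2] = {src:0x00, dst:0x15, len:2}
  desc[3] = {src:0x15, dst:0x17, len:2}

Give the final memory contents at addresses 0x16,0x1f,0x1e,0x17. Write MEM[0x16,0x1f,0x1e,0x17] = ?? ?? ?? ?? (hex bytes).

  after D0: wrote 4B at 0x11 = 26babac3
  after D1: wrote 2B at 0x1e = 959b
  after D2: wrote 2B at 0x15 = 801a
  after D3: wrote 2B at 0x17 = 801a
query mem[0x16]=0x1a, mem[0x1f]=0x9b, mem[0x1e]=0x95, mem[0x17]=0x80

MEM[0x16,0x1f,0x1e,0x17] = 1a 9b 95 80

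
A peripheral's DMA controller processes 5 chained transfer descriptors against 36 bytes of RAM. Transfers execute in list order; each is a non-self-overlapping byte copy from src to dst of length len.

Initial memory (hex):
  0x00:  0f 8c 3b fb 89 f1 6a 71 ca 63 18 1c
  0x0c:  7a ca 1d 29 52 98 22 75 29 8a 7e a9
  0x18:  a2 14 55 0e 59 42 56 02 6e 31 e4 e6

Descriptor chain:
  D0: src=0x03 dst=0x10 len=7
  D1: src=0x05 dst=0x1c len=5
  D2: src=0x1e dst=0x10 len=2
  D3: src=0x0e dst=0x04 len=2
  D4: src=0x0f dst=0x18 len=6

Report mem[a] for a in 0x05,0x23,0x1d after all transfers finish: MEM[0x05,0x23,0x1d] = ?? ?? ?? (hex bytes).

  after D0: wrote 7B at 0x10 = fb89f16a71ca63
  after D1: wrote 5B at 0x1c = f16a71ca63
  after D2: wrote 2B at 0x10 = 71ca
  after D3: wrote 2B at 0x04 = 1d29
  after D4: wrote 6B at 0x18 = 2971caf16a71
query mem[0x05]=0x29, mem[0x23]=0xe6, mem[0x1d]=0x71

MEM[0x05,0x23,0x1d] = 29 e6 71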